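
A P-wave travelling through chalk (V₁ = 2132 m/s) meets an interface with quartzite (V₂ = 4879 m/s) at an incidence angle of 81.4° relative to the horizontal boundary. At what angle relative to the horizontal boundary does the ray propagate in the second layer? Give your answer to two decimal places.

69.99°

Angle from the normal: 90° − 81.4° = 8.6°.
Snell's law: sin θ₂ = (V₂/V₁)·sin θ₁ = (4879/2132)·sin 8.6° = 0.3422.
θ₂ = sin⁻¹(0.3422) = 20.01° (from vertical).
From the interface: 90° − 20.01° = 69.99°.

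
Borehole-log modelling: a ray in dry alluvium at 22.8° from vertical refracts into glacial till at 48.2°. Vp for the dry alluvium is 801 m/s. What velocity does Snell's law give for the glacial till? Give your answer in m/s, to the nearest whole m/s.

1541 m/s

Snell's law: sin 22.8°/V₁ = sin 48.2°/V₂.
V₂ = V₁·sin 48.2°/sin 22.8° = 801 × 1.9237 = 1540.91 m/s.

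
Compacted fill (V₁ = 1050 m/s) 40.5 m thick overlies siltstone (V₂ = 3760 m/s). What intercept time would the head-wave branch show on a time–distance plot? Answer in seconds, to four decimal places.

θ_c = arcsin(V₁/V₂) = arcsin(1050/3760) = 16.22°; cos θ_c = 0.9602.
tᵢ = 2h·cos θ_c / V₁ = 2·40.5·0.9602 / 1050 = 0.07407 s.

0.0741 s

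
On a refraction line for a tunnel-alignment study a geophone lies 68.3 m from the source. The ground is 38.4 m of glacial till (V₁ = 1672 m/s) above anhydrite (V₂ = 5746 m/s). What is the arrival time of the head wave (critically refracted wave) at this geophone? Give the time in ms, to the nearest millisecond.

56 ms

t = x/V₂ + 2h·√(V₂²−V₁²)/(V₁V₂).
√(V₂²−V₁²) = √(5746²−1672²) = 5497.4 m/s; delay term = 2·38.4·5497.4/(1672·5746) = 0.04395 s.
t = 68.3/5746 + 0.04395 = 0.05583 s.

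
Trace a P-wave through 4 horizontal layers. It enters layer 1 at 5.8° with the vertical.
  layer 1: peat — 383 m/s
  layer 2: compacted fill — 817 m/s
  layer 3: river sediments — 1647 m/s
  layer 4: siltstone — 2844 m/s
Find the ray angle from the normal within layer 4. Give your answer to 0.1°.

Ray parameter p = sin 5.8° / 383 = 2.6385e-04 s/m.
sin θ_4 = p·V_4 = 2.6385e-04 × 2844 = 0.7504.
θ_4 = arcsin 0.7504 = 48.63°.

48.6°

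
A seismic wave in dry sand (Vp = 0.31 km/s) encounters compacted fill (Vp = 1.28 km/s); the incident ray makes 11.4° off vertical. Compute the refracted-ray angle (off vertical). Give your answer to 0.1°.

54.7°

Snell's law: sin θ₂ = (V₂/V₁)·sin θ₁ = (1.28/0.31)·sin 11.4° = 0.8161.
θ₂ = sin⁻¹(0.8161) = 54.70° (from vertical).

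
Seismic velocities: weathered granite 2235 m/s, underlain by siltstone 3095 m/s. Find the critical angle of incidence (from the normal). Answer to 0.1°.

At critical incidence the refracted ray runs along the interface (θ₂ = 90°), so sin θ_c = V₁/V₂.
θ_c = arcsin(2235/3095) = arcsin 0.7221 = 46.23°.

46.2°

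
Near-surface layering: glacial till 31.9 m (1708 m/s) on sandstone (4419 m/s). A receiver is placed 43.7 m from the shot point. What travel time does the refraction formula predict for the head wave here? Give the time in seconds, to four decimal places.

θ_c = arcsin(V₁/V₂) = arcsin(1708/4419) = 22.74°, cos θ_c = 0.9223.
Intercept time tᵢ = 2h cos θ_c / V₁ = 2·31.9·0.9223/1708 = 0.03445 s.
t = x/V₂ + tᵢ = 43.7/4419 + 0.03445 = 0.04434 s.

0.0443 s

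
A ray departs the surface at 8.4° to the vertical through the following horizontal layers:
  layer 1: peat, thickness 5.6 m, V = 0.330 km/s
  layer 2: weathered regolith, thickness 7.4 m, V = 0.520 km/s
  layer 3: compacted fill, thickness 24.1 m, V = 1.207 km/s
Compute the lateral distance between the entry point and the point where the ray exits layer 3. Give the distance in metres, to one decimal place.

p = sin θ₁/V₁ = sin 8.4°/0.330 = 4.4268e-01 s/km is conserved through the stack.
Layer 1: θ = 8.40°; offset = 5.6·tan 8.40° = 0.827 m.
Layer 2: sin θ = p·0.520 = 0.2302 → θ = 13.31°; offset = 7.4·tan 13.31° = 1.750 m.
Layer 3: sin θ = p·1.207 = 0.5343 → θ = 32.30°; offset = 24.1·tan 32.30° = 15.234 m.
Total horizontal offset = 17.811 m.

17.8 m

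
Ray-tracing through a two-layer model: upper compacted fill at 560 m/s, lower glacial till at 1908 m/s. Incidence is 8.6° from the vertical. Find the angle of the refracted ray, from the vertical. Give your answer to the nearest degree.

sin θ₁/V₁ = sin θ₂/V₂ ⇒ sin θ₂ = 1908·sin 8.6°/560 = 1908·0.1495/560 = 0.5095.
θ₂ = sin⁻¹(0.5095) = 30.63° (from vertical).

31°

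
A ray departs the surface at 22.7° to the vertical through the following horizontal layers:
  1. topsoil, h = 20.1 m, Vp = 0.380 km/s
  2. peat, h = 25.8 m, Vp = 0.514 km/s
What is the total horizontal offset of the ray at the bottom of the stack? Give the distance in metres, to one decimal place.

Ray parameter p = sin 22.7° / 0.380 km/s = 1.0155e+00 s/km.
Layer 1: θ = 22.70°; offset = 20.1·tan 22.70° = 8.408 m.
Layer 2: sin θ = p·0.514 = 0.5220 → θ = 31.47°; offset = 25.8·tan 31.47° = 15.789 m.
Summing the layer offsets gives 24.197 m.

24.2 m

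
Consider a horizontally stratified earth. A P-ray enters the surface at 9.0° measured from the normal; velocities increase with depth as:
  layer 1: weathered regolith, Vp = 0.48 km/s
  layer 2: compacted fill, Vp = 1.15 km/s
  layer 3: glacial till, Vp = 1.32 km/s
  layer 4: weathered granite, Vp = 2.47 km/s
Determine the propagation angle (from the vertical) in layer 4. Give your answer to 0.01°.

Ray parameter p = sin 9.0° / 0.48 = 3.2591e-01 s/km.
sin θ_4 = p·V_4 = 3.2591e-01 × 2.47 = 0.8050.
θ_4 = 53.61° from the vertical.

53.61°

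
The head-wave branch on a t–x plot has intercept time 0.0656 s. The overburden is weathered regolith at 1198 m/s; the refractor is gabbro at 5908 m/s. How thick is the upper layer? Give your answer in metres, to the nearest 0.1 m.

40.1 m

θ_c = arcsin(1198/5908) = 11.70°; cos θ_c = 0.9792.
tᵢ = 2h cos θ_c/V₁ ⇒ h = tᵢ·V₁/(2 cos θ_c) = 0.0656·1198/(2·0.9792) = 40.13 m.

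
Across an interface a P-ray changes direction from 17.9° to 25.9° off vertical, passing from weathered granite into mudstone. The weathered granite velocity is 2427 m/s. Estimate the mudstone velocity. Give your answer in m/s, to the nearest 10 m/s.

sin 17.9° = 0.3074; sin 25.9° = 0.4368.
V₂ = V₁·(sin θ₂/sin θ₁) = 2427·(0.4368/0.3074) = 3449.15 m/s.

3450 m/s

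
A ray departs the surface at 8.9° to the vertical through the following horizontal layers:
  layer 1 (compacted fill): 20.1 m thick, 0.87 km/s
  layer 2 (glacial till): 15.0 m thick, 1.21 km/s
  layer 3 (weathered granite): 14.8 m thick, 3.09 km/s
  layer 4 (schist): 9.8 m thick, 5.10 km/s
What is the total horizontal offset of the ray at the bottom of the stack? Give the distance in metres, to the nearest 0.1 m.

37.3 m

Ray parameter p = sin 8.9° / 0.87 km/s = 1.7783e-01 s/km.
Layer 1: θ = 8.90°; offset = 20.1·tan 8.90° = 3.148 m.
Layer 2: sin θ = p·1.21 = 0.2152 → θ = 12.43°; offset = 15.0·tan 12.43° = 3.305 m.
Layer 3: sin θ = p·3.09 = 0.5495 → θ = 33.33°; offset = 14.8·tan 33.33° = 9.734 m.
Layer 4: sin θ = p·5.10 = 0.9069 → θ = 65.08°; offset = 9.8·tan 65.08° = 21.096 m.
Total horizontal offset = 37.283 m.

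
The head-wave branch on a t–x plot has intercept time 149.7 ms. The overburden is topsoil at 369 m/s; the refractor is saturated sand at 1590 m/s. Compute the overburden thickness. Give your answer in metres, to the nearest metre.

θ_c = arcsin(369/1590) = 13.42°; cos θ_c = 0.9727.
tᵢ = 2h cos θ_c/V₁ ⇒ h = tᵢ·V₁/(2 cos θ_c) = 0.1497·369/(2·0.9727) = 28.39 m.

28 m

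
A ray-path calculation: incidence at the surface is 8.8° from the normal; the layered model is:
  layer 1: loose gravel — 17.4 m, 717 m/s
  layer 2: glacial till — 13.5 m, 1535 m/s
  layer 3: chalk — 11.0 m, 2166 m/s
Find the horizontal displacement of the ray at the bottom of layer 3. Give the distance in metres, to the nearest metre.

13 m

Ray parameter p = sin 8.8° / 717 m/s = 2.1337e-04 s/m.
Layer 1: θ = 8.80°; offset = 17.4·tan 8.80° = 2.694 m.
Layer 2: sin θ = p·1535 = 0.3275 → θ = 19.12°; offset = 13.5·tan 19.12° = 4.680 m.
Layer 3: sin θ = p·2166 = 0.4622 → θ = 27.53°; offset = 11.0·tan 27.53° = 5.733 m.
Σ offsets = 13.106 m.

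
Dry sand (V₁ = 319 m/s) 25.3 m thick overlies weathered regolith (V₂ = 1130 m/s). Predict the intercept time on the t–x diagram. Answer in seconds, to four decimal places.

0.1522 s

tᵢ = 2h·√(V₂²−V₁²)/(V₁V₂).
√(V₂²−V₁²) = √(1130²−319²) = 1084.0 m/s.
tᵢ = 2·25.3·1084.0/(319·1130) = 0.15217 s.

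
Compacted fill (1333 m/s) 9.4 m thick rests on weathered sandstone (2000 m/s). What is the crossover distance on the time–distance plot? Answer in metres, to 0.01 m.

42.03 m

x_cross = 2h·√((V₂+V₁)/(V₂−V₁)).
(V₂+V₁)/(V₂−V₁) = (2000+1333)/(2000−1333) = 4.9970; √ = 2.2354.
x_cross = 2·9.4·2.2354 = 42.03 m.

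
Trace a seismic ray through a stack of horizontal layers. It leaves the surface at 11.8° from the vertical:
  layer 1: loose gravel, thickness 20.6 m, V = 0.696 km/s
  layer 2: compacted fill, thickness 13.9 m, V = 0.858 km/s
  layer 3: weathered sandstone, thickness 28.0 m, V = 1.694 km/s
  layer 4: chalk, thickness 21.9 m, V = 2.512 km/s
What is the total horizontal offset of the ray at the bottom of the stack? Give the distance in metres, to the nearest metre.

p = sin θ₁/V₁ = sin 11.8°/0.696 = 2.9382e-01 s/km is conserved through the stack.
Layer 1: θ = 11.80°; offset = 20.6·tan 11.80° = 4.304 m.
Layer 2: sin θ = p·0.858 = 0.2521 → θ = 14.60°; offset = 13.9·tan 14.60° = 3.621 m.
Layer 3: sin θ = p·1.694 = 0.4977 → θ = 29.85°; offset = 28.0·tan 29.85° = 16.068 m.
Layer 4: sin θ = p·2.512 = 0.7381 → θ = 47.57°; offset = 21.9·tan 47.57° = 23.956 m.
Summing the layer offsets gives 47.948 m.

48 m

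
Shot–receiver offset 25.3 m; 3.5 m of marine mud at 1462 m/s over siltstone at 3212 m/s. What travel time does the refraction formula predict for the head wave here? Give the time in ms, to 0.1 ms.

12.1 ms

θ_c = arcsin(V₁/V₂) = arcsin(1462/3212) = 27.08°, cos θ_c = 0.8904.
Intercept time tᵢ = 2h cos θ_c / V₁ = 2·3.5·0.8904/1462 = 0.00426 s.
t = x/V₂ + tᵢ = 25.3/3212 + 0.00426 = 0.01214 s.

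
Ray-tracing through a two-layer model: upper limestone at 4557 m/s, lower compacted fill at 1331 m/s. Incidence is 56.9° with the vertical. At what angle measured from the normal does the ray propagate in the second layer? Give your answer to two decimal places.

14.16°

sin θ₁/V₁ = sin θ₂/V₂ ⇒ sin θ₂ = 1331·sin 56.9°/4557 = 1331·0.8377/4557 = 0.2447.
θ₂ = arcsin 0.2447 = 14.16° from the normal.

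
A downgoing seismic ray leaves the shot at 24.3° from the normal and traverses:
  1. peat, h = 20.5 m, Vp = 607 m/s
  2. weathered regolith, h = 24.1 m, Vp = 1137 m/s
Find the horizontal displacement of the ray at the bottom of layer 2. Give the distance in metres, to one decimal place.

Ray parameter p = sin 24.3° / 607 m/s = 6.7795e-04 s/m.
Layer 1: θ = 24.30°; offset = 20.5·tan 24.30° = 9.256 m.
Layer 2: sin θ = p·1137 = 0.7708 → θ = 50.43°; offset = 24.1·tan 50.43° = 29.161 m.
Σ offsets = 38.417 m.

38.4 m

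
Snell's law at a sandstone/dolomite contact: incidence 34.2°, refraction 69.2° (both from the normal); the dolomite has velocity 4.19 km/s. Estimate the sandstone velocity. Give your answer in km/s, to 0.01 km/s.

Snell's law: sin 34.2°/V₁ = sin 69.2°/V₂.
V₁ = V₂·sin 34.2°/sin 69.2° = 4.19 × 0.6013 = 2.52 km/s.

2.52 km/s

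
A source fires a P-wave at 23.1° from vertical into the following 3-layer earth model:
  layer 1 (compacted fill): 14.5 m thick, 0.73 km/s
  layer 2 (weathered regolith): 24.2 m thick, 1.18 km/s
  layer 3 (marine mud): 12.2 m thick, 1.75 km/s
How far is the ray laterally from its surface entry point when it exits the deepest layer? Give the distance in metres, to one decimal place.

Apply Snell's law at each interface; in layer i the horizontal offset is hᵢ·tan θᵢ.
Layer 1: θ = 23.10°; offset = 14.5·tan 23.10° = 6.185 m.
Layer 2: sin θ = 1.18·sin 23.1°/0.73 = 0.6342, θ = 39.36°; offset = 24.2·tan 39.36° = 19.850 m.
Layer 3: sin θ = 1.75·sin 23.1°/0.73 = 0.9405, θ = 70.14°; offset = 12.2·tan 70.14° = 33.778 m.
Total horizontal offset = 59.813 m.

59.8 m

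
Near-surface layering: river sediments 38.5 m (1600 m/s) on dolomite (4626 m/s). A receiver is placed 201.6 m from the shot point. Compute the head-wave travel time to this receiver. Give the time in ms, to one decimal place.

t = x/V₂ + 2h·√(V₂²−V₁²)/(V₁V₂).
√(V₂²−V₁²) = √(4626²−1600²) = 4340.5 m/s; delay term = 2·38.5·4340.5/(1600·4626) = 0.04515 s.
t = 201.6/4626 + 0.04515 = 0.08873 s.

88.7 ms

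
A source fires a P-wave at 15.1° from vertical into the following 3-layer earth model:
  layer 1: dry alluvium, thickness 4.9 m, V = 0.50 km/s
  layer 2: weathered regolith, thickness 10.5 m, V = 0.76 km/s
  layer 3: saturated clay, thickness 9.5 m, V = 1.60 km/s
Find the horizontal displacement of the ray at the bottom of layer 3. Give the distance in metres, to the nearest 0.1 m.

20.2 m

Apply Snell's law at each interface; in layer i the horizontal offset is hᵢ·tan θᵢ.
Layer 1: θ = 15.10°; offset = 4.9·tan 15.10° = 1.322 m.
Layer 2: sin θ = 0.76·sin 15.1°/0.50 = 0.3960, θ = 23.33°; offset = 10.5·tan 23.33° = 4.528 m.
Layer 3: sin θ = 1.60·sin 15.1°/0.50 = 0.8336, θ = 56.47°; offset = 9.5·tan 56.47° = 14.338 m.
Total horizontal offset = 20.187 m.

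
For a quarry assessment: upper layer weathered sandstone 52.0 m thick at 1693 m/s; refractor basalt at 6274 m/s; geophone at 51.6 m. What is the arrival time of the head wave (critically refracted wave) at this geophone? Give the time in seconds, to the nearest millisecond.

θ_c = arcsin(V₁/V₂) = arcsin(1693/6274) = 15.65°, cos θ_c = 0.9629.
Intercept time tᵢ = 2h cos θ_c / V₁ = 2·52.0·0.9629/1693 = 0.05915 s.
t = x/V₂ + tᵢ = 51.6/6274 + 0.05915 = 0.06738 s.

0.067 s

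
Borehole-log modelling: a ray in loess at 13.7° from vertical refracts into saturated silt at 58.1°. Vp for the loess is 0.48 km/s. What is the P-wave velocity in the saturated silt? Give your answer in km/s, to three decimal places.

1.721 km/s

Snell's law: sin 13.7°/V₁ = sin 58.1°/V₂.
V₂ = V₁·sin 58.1°/sin 13.7° = 0.48 × 3.5846 = 1.721 km/s.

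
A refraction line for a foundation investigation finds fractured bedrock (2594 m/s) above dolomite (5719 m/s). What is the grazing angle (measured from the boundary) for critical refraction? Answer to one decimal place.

At critical incidence the refracted ray runs along the interface (θ₂ = 90°), so sin θ_c = V₁/V₂.
θ_c = arcsin(2594/5719) = arcsin 0.4536 = 26.97°.
Measured from the interface: 90° − 26.97° = 63.03°.

63.0°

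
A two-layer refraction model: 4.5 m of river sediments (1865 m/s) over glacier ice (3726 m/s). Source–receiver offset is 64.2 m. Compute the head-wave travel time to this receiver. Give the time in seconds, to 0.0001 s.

t = x/V₂ + 2h·√(V₂²−V₁²)/(V₁V₂).
√(V₂²−V₁²) = √(3726²−1865²) = 3225.7 m/s; delay term = 2·4.5·3225.7/(1865·3726) = 0.00418 s.
t = 64.2/3726 + 0.00418 = 0.02141 s.

0.0214 s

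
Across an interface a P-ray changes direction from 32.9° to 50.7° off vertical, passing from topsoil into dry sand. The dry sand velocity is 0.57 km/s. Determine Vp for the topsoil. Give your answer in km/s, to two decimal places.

Snell's law: sin 32.9°/V₁ = sin 50.7°/V₂.
V₁ = V₂·sin 32.9°/sin 50.7° = 0.57 × 0.7019 = 0.40 km/s.

0.40 km/s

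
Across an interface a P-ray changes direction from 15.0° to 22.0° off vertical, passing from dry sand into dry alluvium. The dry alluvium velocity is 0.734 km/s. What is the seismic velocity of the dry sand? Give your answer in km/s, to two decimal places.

0.51 km/s

sin 15.0° = 0.2588; sin 22.0° = 0.3746.
V₁ = V₂·(sin θ₁/sin θ₂) = 0.734·(0.2588/0.3746) = 0.51 km/s.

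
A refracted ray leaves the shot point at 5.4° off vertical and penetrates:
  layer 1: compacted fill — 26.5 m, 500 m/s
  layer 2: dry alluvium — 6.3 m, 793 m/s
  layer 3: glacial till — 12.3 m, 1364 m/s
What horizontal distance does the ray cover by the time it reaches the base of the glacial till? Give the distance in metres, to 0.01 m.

6.72 m

Ray parameter p = sin 5.4° / 500 m/s = 1.8822e-04 s/m.
Layer 1: θ = 5.40°; offset = 26.5·tan 5.40° = 2.5050 m.
Layer 2: sin θ = p·793 = 0.1493 → θ = 8.58°; offset = 6.3·tan 8.58° = 0.9510 m.
Layer 3: sin θ = p·1364 = 0.2567 → θ = 14.88°; offset = 12.3·tan 14.88° = 3.2673 m.
Σ offsets = 6.7232 m.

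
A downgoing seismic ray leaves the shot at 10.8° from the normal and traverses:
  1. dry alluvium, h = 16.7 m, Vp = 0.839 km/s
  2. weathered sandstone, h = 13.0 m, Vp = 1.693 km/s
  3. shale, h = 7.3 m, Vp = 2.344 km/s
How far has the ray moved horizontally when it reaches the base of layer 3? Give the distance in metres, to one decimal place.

13.0 m

Ray parameter p = sin 10.8° / 0.839 km/s = 2.2334e-01 s/km.
Layer 1: θ = 10.80°; offset = 16.7·tan 10.80° = 3.186 m.
Layer 2: sin θ = p·1.693 = 0.3781 → θ = 22.22°; offset = 13.0·tan 22.22° = 5.310 m.
Layer 3: sin θ = p·2.344 = 0.5235 → θ = 31.57°; offset = 7.3·tan 31.57° = 4.485 m.
Σ offsets = 12.981 m.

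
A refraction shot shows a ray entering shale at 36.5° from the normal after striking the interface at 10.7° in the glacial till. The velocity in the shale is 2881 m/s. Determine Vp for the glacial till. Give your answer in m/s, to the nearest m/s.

899 m/s

Snell's law: sin 10.7°/V₁ = sin 36.5°/V₂.
V₁ = V₂·sin 10.7°/sin 36.5° = 2881 × 0.3121 = 899.27 m/s.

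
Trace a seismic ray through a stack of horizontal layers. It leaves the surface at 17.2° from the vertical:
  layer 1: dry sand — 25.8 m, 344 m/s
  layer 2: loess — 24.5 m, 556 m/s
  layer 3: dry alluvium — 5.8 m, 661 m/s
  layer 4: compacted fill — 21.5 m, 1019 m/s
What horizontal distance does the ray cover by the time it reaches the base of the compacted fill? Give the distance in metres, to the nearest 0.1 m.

p = sin θ₁/V₁ = sin 17.2°/344 = 8.5962e-04 s/m is conserved through the stack.
Layer 1: θ = 17.20°; offset = 25.8·tan 17.20° = 7.986 m.
Layer 2: sin θ = p·556 = 0.4779 → θ = 28.55°; offset = 24.5·tan 28.55° = 13.331 m.
Layer 3: sin θ = p·661 = 0.5682 → θ = 34.63°; offset = 5.8·tan 34.63° = 4.005 m.
Layer 4: sin θ = p·1019 = 0.8759 → θ = 61.16°; offset = 21.5·tan 61.16° = 39.040 m.
Total horizontal offset = 64.362 m.

64.4 m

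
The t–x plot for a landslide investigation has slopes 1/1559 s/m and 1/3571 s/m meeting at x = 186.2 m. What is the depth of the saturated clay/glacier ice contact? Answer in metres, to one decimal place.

x_cross = 2h·√((V₂+V₁)/(V₂−V₁)) → h = x_cross / (2·√((V₂+V₁)/(V₂−V₁))).
√((V₂+V₁)/(V₂−V₁)) = √((3571+1559)/(3571−1559)) = 1.5968.
h = 186.2 / (2·1.5968) = 58.30 m.

58.3 m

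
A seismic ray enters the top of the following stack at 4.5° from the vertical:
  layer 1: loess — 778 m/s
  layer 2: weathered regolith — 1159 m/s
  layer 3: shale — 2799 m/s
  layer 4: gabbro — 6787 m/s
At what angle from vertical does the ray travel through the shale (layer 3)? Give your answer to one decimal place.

Snell's law across each interface conserves sin θ / V, so sin θ_3 = V_3·sin θ₁/V₁.
sin θ_3 = 2799 × sin 4.5° / 778 = 0.2823.
θ_3 = 16.40° from the vertical.

16.4°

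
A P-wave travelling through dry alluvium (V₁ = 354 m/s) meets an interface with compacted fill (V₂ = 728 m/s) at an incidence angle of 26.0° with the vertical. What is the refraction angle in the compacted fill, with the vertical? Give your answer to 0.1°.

sin θ₁/V₁ = sin θ₂/V₂ ⇒ sin θ₂ = 728·sin 26.0°/354 = 728·0.4384/354 = 0.9015.
θ₂ = arcsin 0.9015 = 64.36° from the normal.

64.4°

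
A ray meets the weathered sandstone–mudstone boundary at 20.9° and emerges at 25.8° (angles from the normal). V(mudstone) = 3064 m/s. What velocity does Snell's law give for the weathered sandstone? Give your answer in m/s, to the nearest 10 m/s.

sin 20.9° = 0.3567; sin 25.8° = 0.4352.
V₁ = V₂·(sin θ₁/sin θ₂) = 3064·(0.3567/0.4352) = 2511.41 m/s.

2510 m/s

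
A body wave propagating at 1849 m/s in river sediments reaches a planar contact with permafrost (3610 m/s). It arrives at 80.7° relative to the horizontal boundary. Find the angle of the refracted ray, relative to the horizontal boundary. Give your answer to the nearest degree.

72°

Angle from the normal: 90° − 80.7° = 9.3°.
Snell's law: sin θ₂ = (V₂/V₁)·sin θ₁ = (3610/1849)·sin 9.3° = 0.3155.
θ₂ = sin⁻¹(0.3155) = 18.39° (from vertical).
From the interface: 90° − 18.39° = 71.61°.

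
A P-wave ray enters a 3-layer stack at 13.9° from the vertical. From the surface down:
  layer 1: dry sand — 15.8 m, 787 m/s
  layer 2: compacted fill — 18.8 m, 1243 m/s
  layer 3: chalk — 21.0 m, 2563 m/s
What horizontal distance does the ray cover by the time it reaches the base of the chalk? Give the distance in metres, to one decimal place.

38.0 m

Ray parameter p = sin 13.9° / 787 m/s = 3.0525e-04 s/m.
Layer 1: θ = 13.90°; offset = 15.8·tan 13.90° = 3.910 m.
Layer 2: sin θ = p·1243 = 0.3794 → θ = 22.30°; offset = 18.8·tan 22.30° = 7.710 m.
Layer 3: sin θ = p·2563 = 0.7823 → θ = 51.48°; offset = 21.0·tan 51.48° = 26.378 m.
Summing the layer offsets gives 37.997 m.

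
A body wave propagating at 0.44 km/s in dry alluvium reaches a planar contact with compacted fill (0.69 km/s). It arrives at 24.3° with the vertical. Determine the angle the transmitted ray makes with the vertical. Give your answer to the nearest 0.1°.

Snell's law: sin θ₂ = (V₂/V₁)·sin θ₁ = (0.69/0.44)·sin 24.3° = 0.6453.
θ₂ = arcsin 0.6453 = 40.19° from the normal.

40.2°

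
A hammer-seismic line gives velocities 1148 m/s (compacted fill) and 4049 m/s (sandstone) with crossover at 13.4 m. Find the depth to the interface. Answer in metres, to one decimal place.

h = (x_cross/2)·√((V₂−V₁)/(V₂+V₁)).
(V₂−V₁)/(V₂+V₁) = (4049−1148)/(4049+1148) = 0.5582; √ = 0.7471.
h = (13.4/2)·0.7471 = 5.01 m.

5.0 m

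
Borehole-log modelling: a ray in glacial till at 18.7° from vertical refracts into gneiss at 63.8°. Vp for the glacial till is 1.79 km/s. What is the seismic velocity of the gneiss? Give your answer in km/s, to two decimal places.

5.01 km/s

sin 18.7° = 0.3206; sin 63.8° = 0.8973.
V₂ = V₁·(sin θ₂/sin θ₁) = 1.79·(0.8973/0.3206) = 5.01 km/s.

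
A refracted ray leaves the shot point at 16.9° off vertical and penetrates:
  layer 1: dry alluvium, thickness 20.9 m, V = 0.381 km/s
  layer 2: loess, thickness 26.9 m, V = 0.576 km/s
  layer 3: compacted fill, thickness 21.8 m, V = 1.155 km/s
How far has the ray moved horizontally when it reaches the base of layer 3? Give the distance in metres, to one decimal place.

p = sin θ₁/V₁ = sin 16.9°/0.381 = 7.6300e-01 s/km is conserved through the stack.
Layer 1: θ = 16.90°; offset = 20.9·tan 16.90° = 6.350 m.
Layer 2: sin θ = p·0.576 = 0.4395 → θ = 26.07°; offset = 26.9·tan 26.07° = 13.161 m.
Layer 3: sin θ = p·1.155 = 0.8813 → θ = 61.80°; offset = 21.8·tan 61.80° = 40.648 m.
Σ offsets = 60.160 m.

60.2 m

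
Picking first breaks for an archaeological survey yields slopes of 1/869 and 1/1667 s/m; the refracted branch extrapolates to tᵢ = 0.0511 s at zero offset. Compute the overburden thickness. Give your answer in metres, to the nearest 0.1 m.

26.0 m

h = tᵢ·V₁·V₂ / (2·√(V₂²−V₁²)).
√(V₂²−V₁²) = √(1667² − 869²) = 1422.6 m/s.
h = 0.0511 s × 869 × 1667 / (2 × 1422.6) = 26.02 m.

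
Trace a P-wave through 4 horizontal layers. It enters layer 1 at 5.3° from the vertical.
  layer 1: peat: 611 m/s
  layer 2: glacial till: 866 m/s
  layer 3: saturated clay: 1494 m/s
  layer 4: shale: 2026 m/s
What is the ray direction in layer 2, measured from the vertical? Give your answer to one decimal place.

7.5°

Ray parameter p = sin 5.3° / 611 = 1.5118e-04 s/m.
sin θ_2 = p·V_2 = 1.5118e-04 × 866 = 0.1309.
θ_2 = arcsin 0.1309 = 7.52°.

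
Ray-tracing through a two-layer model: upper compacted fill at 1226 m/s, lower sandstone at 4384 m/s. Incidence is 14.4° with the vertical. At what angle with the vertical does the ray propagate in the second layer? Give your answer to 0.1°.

62.8°

sin θ₁/V₁ = sin θ₂/V₂ ⇒ sin θ₂ = 4384·sin 14.4°/1226 = 4384·0.2487/1226 = 0.8893.
θ₂ = sin⁻¹(0.8893) = 62.78° (from vertical).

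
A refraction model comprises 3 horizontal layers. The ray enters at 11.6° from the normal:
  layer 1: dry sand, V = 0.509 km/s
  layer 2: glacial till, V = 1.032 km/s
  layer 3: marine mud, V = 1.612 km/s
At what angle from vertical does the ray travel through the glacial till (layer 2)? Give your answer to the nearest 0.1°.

24.1°

Ray parameter p = sin 11.6° / 0.509 = 3.9505e-01 s/km.
sin θ_2 = p·V_2 = 3.9505e-01 × 1.032 = 0.4077.
θ_2 = 24.06° from the vertical.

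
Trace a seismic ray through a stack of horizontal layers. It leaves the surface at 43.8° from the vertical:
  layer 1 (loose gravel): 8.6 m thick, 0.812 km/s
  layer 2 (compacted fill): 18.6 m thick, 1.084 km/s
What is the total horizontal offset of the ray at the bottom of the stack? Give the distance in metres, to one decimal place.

p = sin θ₁/V₁ = sin 43.8°/0.812 = 8.5239e-01 s/km is conserved through the stack.
Layer 1: θ = 43.80°; offset = 8.6·tan 43.80° = 8.247 m.
Layer 2: sin θ = p·1.084 = 0.9240 → θ = 67.52°; offset = 18.6·tan 67.52° = 44.942 m.
Σ offsets = 53.190 m.

53.2 m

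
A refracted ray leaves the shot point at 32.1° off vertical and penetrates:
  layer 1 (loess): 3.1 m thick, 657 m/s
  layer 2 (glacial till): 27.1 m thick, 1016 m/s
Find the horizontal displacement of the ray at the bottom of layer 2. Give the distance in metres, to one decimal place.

Ray parameter p = sin 32.1° / 657 m/s = 8.0883e-04 s/m.
Layer 1: θ = 32.10°; offset = 3.1·tan 32.10° = 1.945 m.
Layer 2: sin θ = p·1016 = 0.8218 → θ = 55.26°; offset = 27.1·tan 55.26° = 39.082 m.
Σ offsets = 41.027 m.

41.0 m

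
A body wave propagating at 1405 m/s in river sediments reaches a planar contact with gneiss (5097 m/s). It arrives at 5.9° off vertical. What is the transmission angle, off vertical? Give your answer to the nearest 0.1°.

Snell's law: sin θ₂ = (V₂/V₁)·sin θ₁ = (5097/1405)·sin 5.9° = 0.3729.
θ₂ = arcsin 0.3729 = 21.89° from the normal.

21.9°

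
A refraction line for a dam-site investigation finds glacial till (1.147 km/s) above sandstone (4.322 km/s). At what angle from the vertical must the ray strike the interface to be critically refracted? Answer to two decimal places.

15.39°

Critical incidence: sin θ_c = V₁/V₂ = 1.147/4.322 = 0.2654.
θ_c = arcsin 0.2654 = 15.39°.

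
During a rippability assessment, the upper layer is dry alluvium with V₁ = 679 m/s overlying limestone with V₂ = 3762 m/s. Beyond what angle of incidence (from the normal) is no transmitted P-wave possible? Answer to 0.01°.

10.40°

Critical incidence: sin θ_c = V₁/V₂ = 679/3762 = 0.1805.
θ_c = arcsin 0.1805 = 10.40°.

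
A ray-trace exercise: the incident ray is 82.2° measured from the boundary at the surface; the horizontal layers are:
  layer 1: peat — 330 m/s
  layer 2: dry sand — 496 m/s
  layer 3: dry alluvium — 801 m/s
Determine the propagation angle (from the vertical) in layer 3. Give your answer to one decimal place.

19.2°

From the normal: θ₁ = 90° − 82.2° = 7.8°.
Ray parameter p = sin 7.8° / 330 = 4.1126e-04 s/m.
sin θ_3 = p·V_3 = 4.1126e-04 × 801 = 0.3294.
θ_3 = 19.23° from the vertical.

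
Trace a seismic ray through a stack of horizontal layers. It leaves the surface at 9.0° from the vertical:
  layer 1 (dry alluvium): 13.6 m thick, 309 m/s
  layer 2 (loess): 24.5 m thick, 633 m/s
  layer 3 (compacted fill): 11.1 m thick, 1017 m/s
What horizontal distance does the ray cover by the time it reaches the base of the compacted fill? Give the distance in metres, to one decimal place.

p = sin θ₁/V₁ = sin 9.0°/309 = 5.0626e-04 s/m is conserved through the stack.
Layer 1: θ = 9.00°; offset = 13.6·tan 9.00° = 2.154 m.
Layer 2: sin θ = p·633 = 0.3205 → θ = 18.69°; offset = 24.5·tan 18.69° = 8.288 m.
Layer 3: sin θ = p·1017 = 0.5149 → θ = 30.99°; offset = 11.1·tan 30.99° = 6.667 m.
Total horizontal offset = 17.109 m.

17.1 m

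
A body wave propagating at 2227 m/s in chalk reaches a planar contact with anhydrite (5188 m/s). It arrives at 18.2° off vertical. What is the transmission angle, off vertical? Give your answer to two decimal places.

Snell's law: sin θ₂ = (V₂/V₁)·sin θ₁ = (5188/2227)·sin 18.2° = 0.7276.
θ₂ = sin⁻¹(0.7276) = 46.69° (from vertical).

46.69°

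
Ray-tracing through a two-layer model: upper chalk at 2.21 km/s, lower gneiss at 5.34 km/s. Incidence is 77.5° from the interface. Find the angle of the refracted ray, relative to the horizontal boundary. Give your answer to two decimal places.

58.47°

Angle from the normal: 90° − 77.5° = 12.5°.
sin θ₁/V₁ = sin θ₂/V₂ ⇒ sin θ₂ = 5.34·sin 12.5°/2.21 = 5.34·0.2164/2.21 = 0.5230.
θ₂ = arcsin 0.5230 = 31.53° from the normal.
From the interface: 90° − 31.53° = 58.47°.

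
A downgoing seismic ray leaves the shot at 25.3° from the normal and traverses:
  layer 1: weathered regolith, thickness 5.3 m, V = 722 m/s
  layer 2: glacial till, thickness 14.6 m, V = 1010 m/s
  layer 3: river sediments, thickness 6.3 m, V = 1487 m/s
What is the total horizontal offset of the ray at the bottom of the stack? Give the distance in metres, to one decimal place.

Ray parameter p = sin 25.3° / 722 m/s = 5.9191e-04 s/m.
Layer 1: θ = 25.30°; offset = 5.3·tan 25.30° = 2.505 m.
Layer 2: sin θ = p·1010 = 0.5978 → θ = 36.71°; offset = 14.6·tan 36.71° = 10.888 m.
Layer 3: sin θ = p·1487 = 0.8802 → θ = 61.66°; offset = 6.3·tan 61.66° = 11.682 m.
Summing the layer offsets gives 25.076 m.

25.1 m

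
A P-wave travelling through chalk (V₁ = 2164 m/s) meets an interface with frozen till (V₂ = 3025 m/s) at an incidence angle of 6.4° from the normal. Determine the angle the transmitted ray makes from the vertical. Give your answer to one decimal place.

9.0°

Snell's law: sin θ₂ = (V₂/V₁)·sin θ₁ = (3025/2164)·sin 6.4° = 0.1558.
θ₂ = sin⁻¹(0.1558) = 8.96° (from vertical).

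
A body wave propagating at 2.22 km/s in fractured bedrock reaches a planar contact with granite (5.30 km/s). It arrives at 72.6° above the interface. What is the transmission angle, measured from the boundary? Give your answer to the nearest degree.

44°

Angle from the normal: 90° − 72.6° = 17.4°.
sin θ₁/V₁ = sin θ₂/V₂ ⇒ sin θ₂ = 5.30·sin 17.4°/2.22 = 5.30·0.2990/2.22 = 0.7139.
θ₂ = sin⁻¹(0.7139) = 45.56° (from vertical).
From the interface: 90° − 45.56° = 44.44°.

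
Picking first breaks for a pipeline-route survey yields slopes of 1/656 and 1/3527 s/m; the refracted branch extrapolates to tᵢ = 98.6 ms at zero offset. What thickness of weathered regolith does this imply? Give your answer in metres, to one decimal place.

32.9 m

h = tᵢ·V₁·V₂ / (2·√(V₂²−V₁²)).
√(V₂²−V₁²) = √(3527² − 656²) = 3465.5 m/s.
h = 0.0986 s × 656 × 3527 / (2 × 3465.5) = 32.92 m.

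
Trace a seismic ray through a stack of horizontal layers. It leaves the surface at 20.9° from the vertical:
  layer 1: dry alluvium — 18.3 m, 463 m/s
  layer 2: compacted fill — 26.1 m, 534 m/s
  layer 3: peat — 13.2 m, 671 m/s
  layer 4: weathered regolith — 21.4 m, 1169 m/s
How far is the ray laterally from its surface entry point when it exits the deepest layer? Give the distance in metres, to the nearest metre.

71 m

p = sin θ₁/V₁ = sin 20.9°/463 = 7.7049e-04 s/m is conserved through the stack.
Layer 1: θ = 20.90°; offset = 18.3·tan 20.90° = 6.988 m.
Layer 2: sin θ = p·534 = 0.4114 → θ = 24.30°; offset = 26.1·tan 24.30° = 11.782 m.
Layer 3: sin θ = p·671 = 0.5170 → θ = 31.13°; offset = 13.2·tan 31.13° = 7.973 m.
Layer 4: sin θ = p·1169 = 0.9007 → θ = 64.25°; offset = 21.4·tan 64.25° = 44.369 m.
Σ offsets = 71.112 m.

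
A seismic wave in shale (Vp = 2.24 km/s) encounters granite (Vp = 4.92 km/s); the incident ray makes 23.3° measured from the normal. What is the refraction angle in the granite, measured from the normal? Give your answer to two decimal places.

Snell's law: sin θ₂ = (V₂/V₁)·sin θ₁ = (4.92/2.24)·sin 23.3° = 0.8688.
θ₂ = arcsin 0.8688 = 60.32° from the normal.

60.32°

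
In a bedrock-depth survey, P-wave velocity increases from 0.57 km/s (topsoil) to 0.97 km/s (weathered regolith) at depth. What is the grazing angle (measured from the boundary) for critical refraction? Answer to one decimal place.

Critical incidence: sin θ_c = V₁/V₂ = 0.57/0.97 = 0.5876.
θ_c = arcsin 0.5876 = 35.99°.
Measured from the interface: 90° − 35.99° = 54.01°.

54.0°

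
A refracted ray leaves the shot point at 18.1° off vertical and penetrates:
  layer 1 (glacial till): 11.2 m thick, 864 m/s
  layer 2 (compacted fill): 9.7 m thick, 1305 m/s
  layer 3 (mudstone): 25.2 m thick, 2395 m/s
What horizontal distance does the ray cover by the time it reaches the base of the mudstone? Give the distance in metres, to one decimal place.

51.5 m

Apply Snell's law at each interface; in layer i the horizontal offset is hᵢ·tan θᵢ.
Layer 1: θ = 18.10°; offset = 11.2·tan 18.10° = 3.661 m.
Layer 2: sin θ = 1305·sin 18.1°/864 = 0.4693, θ = 27.99°; offset = 9.7·tan 27.99° = 5.154 m.
Layer 3: sin θ = 2395·sin 18.1°/864 = 0.8612, θ = 59.45°; offset = 25.2·tan 59.45° = 42.697 m.
Total horizontal offset = 51.512 m.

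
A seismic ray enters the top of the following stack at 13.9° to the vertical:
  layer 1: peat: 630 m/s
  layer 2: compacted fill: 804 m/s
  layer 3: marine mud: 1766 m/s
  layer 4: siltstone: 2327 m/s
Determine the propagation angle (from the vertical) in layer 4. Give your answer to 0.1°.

Ray parameter p = sin 13.9° / 630 = 3.8131e-04 s/m.
sin θ_4 = p·V_4 = 3.8131e-04 × 2327 = 0.8873.
θ_4 = 62.54° from the vertical.

62.5°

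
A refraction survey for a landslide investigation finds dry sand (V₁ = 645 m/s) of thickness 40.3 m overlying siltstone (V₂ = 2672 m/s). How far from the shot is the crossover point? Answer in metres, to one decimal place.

x_cross = 2h·√((V₂+V₁)/(V₂−V₁)).
(V₂+V₁)/(V₂−V₁) = (2672+645)/(2672−645) = 1.6364; √ = 1.2792.
x_cross = 2·40.3·1.2792 = 103.11 m.

103.1 m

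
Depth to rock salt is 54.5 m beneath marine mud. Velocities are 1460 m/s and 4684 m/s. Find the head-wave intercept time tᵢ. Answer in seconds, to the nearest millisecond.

0.071 s

tᵢ = 2h·√(V₂²−V₁²)/(V₁V₂).
√(V₂²−V₁²) = √(4684²−1460²) = 4450.6 m/s.
tᵢ = 2·54.5·4450.6/(1460·4684) = 0.07094 s.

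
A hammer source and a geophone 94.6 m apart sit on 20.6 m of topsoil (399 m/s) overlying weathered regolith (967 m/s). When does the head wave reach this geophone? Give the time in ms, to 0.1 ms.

t = x/V₂ + 2h·√(V₂²−V₁²)/(V₁V₂).
√(V₂²−V₁²) = √(967²−399²) = 880.8 m/s; delay term = 2·20.6·880.8/(399·967) = 0.09406 s.
t = 94.6/967 + 0.09406 = 0.19189 s.

191.9 ms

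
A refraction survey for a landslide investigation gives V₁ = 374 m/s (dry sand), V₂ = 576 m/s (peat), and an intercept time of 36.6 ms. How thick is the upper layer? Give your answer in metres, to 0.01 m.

h = tᵢ·V₁·V₂ / (2·√(V₂²−V₁²)).
√(V₂²−V₁²) = √(576² − 374²) = 438.1 m/s.
h = 0.0366 s × 374 × 576 / (2 × 438.1) = 9.00 m.

9.00 m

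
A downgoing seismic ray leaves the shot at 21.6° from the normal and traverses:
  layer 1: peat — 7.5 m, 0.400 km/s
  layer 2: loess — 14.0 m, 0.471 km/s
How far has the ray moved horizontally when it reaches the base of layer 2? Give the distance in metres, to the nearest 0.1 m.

9.7 m

p = sin θ₁/V₁ = sin 21.6°/0.400 = 9.2031e-01 s/km is conserved through the stack.
Layer 1: θ = 21.60°; offset = 7.5·tan 21.60° = 2.969 m.
Layer 2: sin θ = p·0.471 = 0.4335 → θ = 25.69°; offset = 14.0·tan 25.69° = 6.734 m.
Σ offsets = 9.704 m.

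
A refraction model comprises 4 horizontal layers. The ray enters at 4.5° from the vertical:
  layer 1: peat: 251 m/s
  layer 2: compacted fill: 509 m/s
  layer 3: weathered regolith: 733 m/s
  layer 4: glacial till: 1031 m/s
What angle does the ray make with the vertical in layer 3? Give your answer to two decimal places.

Ray parameter p = sin 4.5° / 251 = 3.1259e-04 s/m.
sin θ_3 = p·V_3 = 3.1259e-04 × 733 = 0.2291.
θ_3 = arcsin 0.2291 = 13.25°.

13.25°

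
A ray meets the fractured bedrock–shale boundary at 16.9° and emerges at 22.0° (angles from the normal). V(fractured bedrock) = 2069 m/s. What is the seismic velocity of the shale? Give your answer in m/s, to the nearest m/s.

2666 m/s

sin 16.9° = 0.2907; sin 22.0° = 0.3746.
V₂ = V₁·(sin θ₂/sin θ₁) = 2069·(0.3746/0.2907) = 2666.17 m/s.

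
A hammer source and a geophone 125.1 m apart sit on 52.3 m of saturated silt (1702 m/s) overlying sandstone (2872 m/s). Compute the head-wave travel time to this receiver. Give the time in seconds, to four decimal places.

θ_c = arcsin(V₁/V₂) = arcsin(1702/2872) = 36.34°, cos θ_c = 0.8055.
Intercept time tᵢ = 2h cos θ_c / V₁ = 2·52.3·0.8055/1702 = 0.04950 s.
t = x/V₂ + tᵢ = 125.1/2872 + 0.04950 = 0.09306 s.

0.0931 s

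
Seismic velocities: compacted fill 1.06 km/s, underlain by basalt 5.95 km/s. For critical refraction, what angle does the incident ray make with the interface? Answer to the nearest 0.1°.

At critical incidence the refracted ray runs along the interface (θ₂ = 90°), so sin θ_c = V₁/V₂.
θ_c = arcsin(1.06/5.95) = arcsin 0.1782 = 10.26°.
Measured from the interface: 90° − 10.26° = 79.74°.

79.7°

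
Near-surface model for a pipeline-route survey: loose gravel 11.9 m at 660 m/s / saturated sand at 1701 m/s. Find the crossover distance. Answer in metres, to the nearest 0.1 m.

x_cross = 2h·√((V₂+V₁)/(V₂−V₁)).
(V₂+V₁)/(V₂−V₁) = (1701+660)/(1701−660) = 2.2680; √ = 1.5060.
x_cross = 2·11.9·1.5060 = 35.84 m.

35.8 m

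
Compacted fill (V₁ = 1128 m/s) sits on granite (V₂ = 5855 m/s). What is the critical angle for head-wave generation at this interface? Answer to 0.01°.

11.11°

Critical incidence: sin θ_c = V₁/V₂ = 1128/5855 = 0.1927.
θ_c = arcsin 0.1927 = 11.11°.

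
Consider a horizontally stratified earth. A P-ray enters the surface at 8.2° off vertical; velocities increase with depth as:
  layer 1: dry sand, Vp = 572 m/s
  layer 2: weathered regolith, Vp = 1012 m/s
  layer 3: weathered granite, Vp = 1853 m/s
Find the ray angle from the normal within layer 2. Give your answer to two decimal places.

Snell's law across each interface conserves sin θ / V, so sin θ_2 = V_2·sin θ₁/V₁.
sin θ_2 = 1012 × sin 8.2° / 572 = 0.2523.
θ_2 = 14.62° from the vertical.

14.62°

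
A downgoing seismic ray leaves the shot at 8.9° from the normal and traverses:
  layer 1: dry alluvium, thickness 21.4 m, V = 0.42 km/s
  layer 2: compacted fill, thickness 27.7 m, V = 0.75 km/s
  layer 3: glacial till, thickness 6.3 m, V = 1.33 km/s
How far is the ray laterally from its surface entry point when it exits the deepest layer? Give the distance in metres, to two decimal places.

14.85 m

Ray parameter p = sin 8.9° / 0.42 km/s = 3.6836e-01 s/km.
Layer 1: θ = 8.90°; offset = 21.4·tan 8.90° = 3.3512 m.
Layer 2: sin θ = p·0.75 = 0.2763 → θ = 16.04°; offset = 27.7·tan 16.04° = 7.9625 m.
Layer 3: sin θ = p·1.33 = 0.4899 → θ = 29.34°; offset = 6.3·tan 29.34° = 3.5405 m.
Total horizontal offset = 14.8542 m.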